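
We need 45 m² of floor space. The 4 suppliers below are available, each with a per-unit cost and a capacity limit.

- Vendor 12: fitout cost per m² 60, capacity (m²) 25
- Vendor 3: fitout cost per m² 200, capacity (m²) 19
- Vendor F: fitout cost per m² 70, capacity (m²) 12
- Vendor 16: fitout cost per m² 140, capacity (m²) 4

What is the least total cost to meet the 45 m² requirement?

Use suppliers in increasing cost order.
Vendor 12 (60): use full 25 → 20 m² to go.
Vendor F (70): use full 12 → 8 m² to go.
Vendor 16 (140): use full 4 → 4 m² to go.
Vendor 3 at 200: take 4 of its 19 → requirement met.
Cost = 25×60 + 12×70 + 4×140 + 4×200 = 3700.

3700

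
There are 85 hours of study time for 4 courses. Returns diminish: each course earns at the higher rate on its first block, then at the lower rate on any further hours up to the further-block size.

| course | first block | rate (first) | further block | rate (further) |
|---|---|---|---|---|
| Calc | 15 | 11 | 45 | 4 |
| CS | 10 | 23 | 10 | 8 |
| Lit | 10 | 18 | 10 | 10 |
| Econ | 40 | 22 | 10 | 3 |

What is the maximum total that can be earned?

Treat each block as its own option and order by rate: CS/T1 23 > Econ/T1 22 > Lit/T1 18 > Calc/T1 11 > Lit/T2 10 > CS/T2 8 > Calc/T2 4 > Econ/T2 3.
CS T1 at 23: fill all 10 ; 75 left.
Econ T1 at 22: fill all 40 ; 35 left.
Fill Lit T1 block (10 at 18) ; 25 left.
Calc T1 at 11: fill all 15 ; 10 left.
Lit/T2 (10): +10 ; 0 left.
Total = 23×10 + 22×40 + 18×10 + 11×15 + 10×10 = 1555.

1555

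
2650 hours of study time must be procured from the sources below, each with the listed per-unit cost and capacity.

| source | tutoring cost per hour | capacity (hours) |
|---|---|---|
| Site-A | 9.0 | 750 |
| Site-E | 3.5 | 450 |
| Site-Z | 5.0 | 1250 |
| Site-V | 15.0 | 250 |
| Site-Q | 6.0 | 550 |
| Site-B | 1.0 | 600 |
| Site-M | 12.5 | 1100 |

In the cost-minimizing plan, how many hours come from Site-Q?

350

Cheapest first:
Site-B (1.0): use full 600 ; 2050 hours to go.
Take 450 from Site-E at 3.5 ; need 1600 more.
Take 1250 from Site-Z at 5.0 ; need 350 more.
Site-Q (6.0): take the remaining 350 ; done.
Site-A, Site-M, Site-V: unused.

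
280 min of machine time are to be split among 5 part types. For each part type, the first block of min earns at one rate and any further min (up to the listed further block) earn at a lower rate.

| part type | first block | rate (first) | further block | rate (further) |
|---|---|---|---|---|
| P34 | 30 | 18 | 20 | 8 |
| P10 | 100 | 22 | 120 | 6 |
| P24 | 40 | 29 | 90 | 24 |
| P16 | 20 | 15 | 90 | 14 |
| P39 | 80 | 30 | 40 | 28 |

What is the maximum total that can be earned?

7500

Treat each block as its own option and order by rate: P39/tier1 30 > P24/tier1 29 > P39/tier2 28 > P24/tier2 24 > P10/tier1 22 > P34/tier1 18 > P16/tier1 15 > P16/tier2 14 > P34/tier2 8 > P10/tier2 6.
Fill P39 tier1 block (80 at 30) → 200 left.
P24 tier1 at 29: fill all 40 → 160 left.
P39 tier2 at 28: fill all 40 → 120 left.
P24 tier2 at 24: fill all 90 → 30 left.
P10 tier1 at 22: only 30 left, fill 30.
Total = 30×80 + 29×40 + 28×40 + 24×90 + 22×30 = 7500.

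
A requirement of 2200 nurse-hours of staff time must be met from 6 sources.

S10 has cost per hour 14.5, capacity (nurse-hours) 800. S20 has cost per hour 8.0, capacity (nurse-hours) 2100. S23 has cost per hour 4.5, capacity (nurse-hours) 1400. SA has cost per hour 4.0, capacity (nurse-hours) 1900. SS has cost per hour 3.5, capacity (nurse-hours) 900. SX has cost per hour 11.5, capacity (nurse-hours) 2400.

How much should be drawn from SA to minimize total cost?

Cheapest first:
SS (3.5): use full 900 ; 1300 nurse-hours to go.
SA (4.0): take the remaining 1300 ; done.
S23, S20, SX, S10: unused.

1300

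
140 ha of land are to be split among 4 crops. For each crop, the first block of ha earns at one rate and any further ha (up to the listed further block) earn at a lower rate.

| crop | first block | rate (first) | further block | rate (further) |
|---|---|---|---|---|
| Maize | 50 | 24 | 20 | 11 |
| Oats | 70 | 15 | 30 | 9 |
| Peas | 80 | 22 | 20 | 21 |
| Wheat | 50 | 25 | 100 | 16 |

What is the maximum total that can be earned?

Treat each block as its own option and order by rate: Wheat/tier1 25 > Maize/tier1 24 > Peas/tier1 22 > Peas/tier2 21 > Wheat/tier2 16 > Oats/tier1 15 > Maize/tier2 11 > Oats/tier2 9.
Fill Wheat tier1 block (50 at 25) ; 90 left.
Maize tier1 at 24: fill all 50 ; 40 left.
40 remain; put them into Peas tier1 at 22.
Total = 25×50 + 24×50 + 22×40 = 3330.

3330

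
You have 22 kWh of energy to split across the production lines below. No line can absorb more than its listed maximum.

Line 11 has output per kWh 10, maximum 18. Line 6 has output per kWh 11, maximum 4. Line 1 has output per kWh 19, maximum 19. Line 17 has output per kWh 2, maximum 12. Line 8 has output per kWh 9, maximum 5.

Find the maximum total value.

394

Highest output per kWh first: Line 1 19 > Line 6 11 > Line 11 10 > Line 8 9 > Line 17 2.
Give Line 1 19 to hit its cap of 19 → 3 left.
Line 6: +3 (room for 4) → 3. Pool exhausted.
Total = 11×3 + 19×19 = 394.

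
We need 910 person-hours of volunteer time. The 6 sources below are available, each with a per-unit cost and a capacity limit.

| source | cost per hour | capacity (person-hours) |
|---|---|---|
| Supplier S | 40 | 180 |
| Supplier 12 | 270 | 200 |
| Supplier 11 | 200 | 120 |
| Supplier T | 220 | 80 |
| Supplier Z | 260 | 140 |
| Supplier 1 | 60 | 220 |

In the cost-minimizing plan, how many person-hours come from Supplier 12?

Fill from the cheapest source first.
Take 180 from Supplier S at 40 → need 730 more.
Supplier 1 at 60: take all 220 person-hours → 510 still needed.
Take 120 from Supplier 11 at 200 → need 390 more.
Supplier T (220): use full 80 → 310 person-hours to go.
Supplier Z (260): use full 140 → 170 person-hours to go.
Take 170 from Supplier 12 at 270 to finish.

170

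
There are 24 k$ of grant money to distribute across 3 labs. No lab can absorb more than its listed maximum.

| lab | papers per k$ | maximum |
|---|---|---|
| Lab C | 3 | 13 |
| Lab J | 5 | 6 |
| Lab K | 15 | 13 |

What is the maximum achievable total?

Rank by papers per k$: Lab K 15 > Lab J 5 > Lab C 3.
Lab K: +13 to 13 (cap) ; 11 left.
Lab J takes 6 to reach its cap of 6 ; 5 left.
Only 5 left; Lab C takes them to reach 5.
Total = 3×5 + 5×6 + 15×13 = 240.

240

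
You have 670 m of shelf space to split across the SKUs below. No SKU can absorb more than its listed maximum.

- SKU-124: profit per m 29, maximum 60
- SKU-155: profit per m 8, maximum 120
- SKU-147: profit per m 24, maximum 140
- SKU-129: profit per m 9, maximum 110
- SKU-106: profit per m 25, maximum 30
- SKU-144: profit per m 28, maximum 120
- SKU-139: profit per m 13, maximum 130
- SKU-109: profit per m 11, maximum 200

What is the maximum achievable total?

12990

Order the SKUs by profit per m: SKU-124 29 > SKU-144 28 > SKU-106 25 > SKU-147 24 > SKU-139 13 > SKU-109 11 > SKU-129 9 > SKU-155 8.
SKU-124 takes 60 to reach its cap of 60 — 610 left.
SKU-144 takes 120 to reach its cap of 120 — 490 left.
Give SKU-106 30 to hit its cap of 30 — 460 left.
SKU-147: +140 to 140 (cap) — 320 left.
SKU-139 takes 130 to reach its cap of 130 — 190 left.
SKU-109: +190 (room for 200) → 190. Pool exhausted.
Total = 29×60 + 24×140 + 25×30 + 28×120 + 13×130 + 11×190 = 12990.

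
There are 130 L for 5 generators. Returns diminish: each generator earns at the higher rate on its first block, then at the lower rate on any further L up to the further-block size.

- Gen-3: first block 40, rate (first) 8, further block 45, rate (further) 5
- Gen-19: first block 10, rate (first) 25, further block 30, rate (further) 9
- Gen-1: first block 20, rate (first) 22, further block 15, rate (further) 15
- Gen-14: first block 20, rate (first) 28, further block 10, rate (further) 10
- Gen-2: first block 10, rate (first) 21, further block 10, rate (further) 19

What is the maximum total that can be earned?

2285

Rank every tier by rate: Gen-14/first 28 > Gen-19/first 25 > Gen-1/first 22 > Gen-2/first 21 > Gen-2/second 19 > Gen-1/second 15 > Gen-14/second 10 > Gen-19/second 9 > Gen-3/first 8 > Gen-3/second 5.
Fill Gen-14 first block (20 at 28) → 110 left.
Fill Gen-19 first block (10 at 25) → 100 left.
Gen-1/first (22): +20 → 80 left.
Gen-2/first (21): +10 → 70 left.
Gen-2/second (19): +10 → 60 left.
Gen-1 second at 15: fill all 15 → 45 left.
Gen-14 second at 10: fill all 10 → 35 left.
Gen-19 second at 9: fill all 30 → 5 left.
Gen-3 first at 8: only 5 left, fill 5.
Total = 28×20 + 25×10 + 22×20 + 21×10 + 19×10 + 15×15 + 10×10 + 9×30 + 8×5 = 2285.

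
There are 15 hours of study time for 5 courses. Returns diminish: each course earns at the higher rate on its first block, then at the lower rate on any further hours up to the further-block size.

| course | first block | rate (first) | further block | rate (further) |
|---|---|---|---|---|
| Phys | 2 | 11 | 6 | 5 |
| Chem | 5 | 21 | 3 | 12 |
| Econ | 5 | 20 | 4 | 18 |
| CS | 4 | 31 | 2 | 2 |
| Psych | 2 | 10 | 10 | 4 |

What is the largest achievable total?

347

Treat each block as its own option and order by rate: CS/first 31 > Chem/first 21 > Econ/first 20 > Econ/second 18 > Chem/second 12 > Phys/first 11 > Psych/first 10 > Phys/second 5 > Psych/second 4 > CS/second 2.
CS first at 31: fill all 4 → 11 left.
Chem first at 21: fill all 5 → 6 left.
Fill Econ first block (5 at 20) → 1 left.
Econ/second: +1 of 4 at 18; pool empty.
Total = 31×4 + 21×5 + 20×5 + 18×1 = 347.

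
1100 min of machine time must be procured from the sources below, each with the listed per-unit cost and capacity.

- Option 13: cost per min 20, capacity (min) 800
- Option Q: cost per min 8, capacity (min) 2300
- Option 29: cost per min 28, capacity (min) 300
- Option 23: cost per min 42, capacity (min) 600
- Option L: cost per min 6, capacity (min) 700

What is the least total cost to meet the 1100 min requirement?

7400

Cheapest first:
Option L at 6: take all 700 min — 400 still needed.
Option Q at 8: take 400 of its 2300 — requirement met.
Option 13, Option 29, Option 23: unused.
Cost = 700×6 + 400×8 = 7400.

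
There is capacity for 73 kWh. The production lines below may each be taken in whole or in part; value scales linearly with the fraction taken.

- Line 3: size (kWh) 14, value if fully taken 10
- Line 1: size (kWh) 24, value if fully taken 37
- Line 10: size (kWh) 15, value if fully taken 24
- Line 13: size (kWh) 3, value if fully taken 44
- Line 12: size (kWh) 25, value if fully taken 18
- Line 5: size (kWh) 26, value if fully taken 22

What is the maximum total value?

Sort by value density: Line 13 44/3≈14.7, Line 10 24/15≈1.6, Line 1 37/24≈1.54, Line 5 22/26≈0.846, Line 12 18/25≈0.72, Line 3 10/14≈0.714.
Line 13: take in full, 3 kWh for value 44 → 70 left.
Take all of Line 10 (15 kWh, value 24) → 55 kWh left.
Take all of Line 1 (24 kWh, value 37) → 31 kWh left.
Take all of Line 5 (26 kWh, value 22) → 5 kWh left.
Only 5 kWh remain; take 5/25 of Line 12 for value 18×5/25 = 3.6.
Total value = 130.6.

130.6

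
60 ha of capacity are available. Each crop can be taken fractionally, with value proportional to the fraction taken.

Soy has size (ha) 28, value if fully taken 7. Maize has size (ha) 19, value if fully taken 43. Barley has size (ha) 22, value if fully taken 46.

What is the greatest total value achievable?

Best value per unit of size first: Maize 43/19≈2.26, Barley 46/22≈2.09, Soy 7/28≈0.25.
Take all of Maize (19 ha, value 43) → 41 ha left.
Barley: take in full, 22 ha for value 46 → 19 left.
19 ha left: a 19/28 share of Soy gives 7×19/28 = 4.75.
Total value = 93.75.

93.75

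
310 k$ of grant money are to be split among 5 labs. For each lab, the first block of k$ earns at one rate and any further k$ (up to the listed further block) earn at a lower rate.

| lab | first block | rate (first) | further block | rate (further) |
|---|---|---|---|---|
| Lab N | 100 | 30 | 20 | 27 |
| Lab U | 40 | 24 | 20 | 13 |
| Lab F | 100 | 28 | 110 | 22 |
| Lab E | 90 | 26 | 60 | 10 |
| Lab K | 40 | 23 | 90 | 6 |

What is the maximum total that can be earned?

8680

Order all 10 blocks by rate: Lab N/T1 30 > Lab F/T1 28 > Lab N/T2 27 > Lab E/T1 26 > Lab U/T1 24 > Lab K/T1 23 > Lab F/T2 22 > Lab U/T2 13 > Lab E/T2 10 > Lab K/T2 6.
Lab N/T1 (30): +100 ; 210 left.
Lab F T1 at 28: fill all 100 ; 110 left.
Lab N/T2 (27): +20 ; 90 left.
Lab E T1 at 26: fill all 90 ; 0 left.
Total = 30×100 + 28×100 + 27×20 + 26×90 = 8680.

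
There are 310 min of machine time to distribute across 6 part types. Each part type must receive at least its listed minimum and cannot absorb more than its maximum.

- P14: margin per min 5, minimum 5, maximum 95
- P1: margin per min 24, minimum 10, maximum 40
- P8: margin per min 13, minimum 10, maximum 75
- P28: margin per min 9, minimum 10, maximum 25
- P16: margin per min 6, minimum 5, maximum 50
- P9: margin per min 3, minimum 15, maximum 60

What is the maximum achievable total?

Meeting every minimum uses 5+10+10+10+5+15 = 55 min, leaving 255.
Highest margin per min first: P1 24 > P8 13 > P28 9 > P16 6 > P14 5 > P9 3.
P1: +30 to 40 (cap) ; 225 left.
P8: +65 to 75 (cap) ; 160 left.
P28 takes 15 more to reach its cap of 25 ; 145 left.
P16: +45 to 50 (cap) ; 100 left.
Give P14 90 more to hit its cap of 95 ; 10 left.
Only 10 left; P9 takes them to reach 25.
Total = 5×95 + 24×40 + 13×75 + 9×25 + 6×50 + 3×25 = 3010.

3010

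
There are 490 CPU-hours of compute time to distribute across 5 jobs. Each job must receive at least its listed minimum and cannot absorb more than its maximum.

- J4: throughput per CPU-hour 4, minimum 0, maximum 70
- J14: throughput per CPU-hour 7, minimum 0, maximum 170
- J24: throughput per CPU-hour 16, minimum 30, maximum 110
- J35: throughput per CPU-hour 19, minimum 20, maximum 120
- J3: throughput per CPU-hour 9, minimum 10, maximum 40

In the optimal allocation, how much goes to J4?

50

Meeting every minimum uses 0+0+30+20+10 = 60 CPU-hours, leaving 430.
Order the jobs by throughput per CPU-hour: J35 19 > J24 16 > J3 9 > J14 7 > J4 4.
J35 takes 100 more to reach its cap of 120 → 330 left.
J24: +80 to 110 (cap) → 250 left.
Give J3 30 more to hit its cap of 40 → 220 left.
J14: +170 to 170 (cap) → 50 left.
Only 50 left; J4 takes them to reach 50.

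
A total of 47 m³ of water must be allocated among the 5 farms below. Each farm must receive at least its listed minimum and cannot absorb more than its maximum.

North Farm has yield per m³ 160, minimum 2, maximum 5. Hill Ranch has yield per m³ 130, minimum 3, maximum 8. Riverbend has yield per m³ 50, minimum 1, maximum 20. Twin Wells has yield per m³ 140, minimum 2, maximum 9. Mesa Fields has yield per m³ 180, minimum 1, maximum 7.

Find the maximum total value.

5260

Meeting every minimum uses 2+3+1+2+1 = 9 m³, leaving 38.
Highest yield per m³ first: Mesa Fields 180 > North Farm 160 > Twin Wells 140 > Hill Ranch 130 > Riverbend 50.
Mesa Fields: +6 to 7 (cap) — 32 left.
North Farm: +3 to 5 (cap) — 29 left.
Give Twin Wells 7 more to hit its cap of 9 — 22 left.
Hill Ranch: +5 to 8 (cap) — 17 left.
Riverbend: +17 (room for 19) → 18. Pool exhausted.
Total = 160×5 + 130×8 + 50×18 + 140×9 + 180×7 = 5260.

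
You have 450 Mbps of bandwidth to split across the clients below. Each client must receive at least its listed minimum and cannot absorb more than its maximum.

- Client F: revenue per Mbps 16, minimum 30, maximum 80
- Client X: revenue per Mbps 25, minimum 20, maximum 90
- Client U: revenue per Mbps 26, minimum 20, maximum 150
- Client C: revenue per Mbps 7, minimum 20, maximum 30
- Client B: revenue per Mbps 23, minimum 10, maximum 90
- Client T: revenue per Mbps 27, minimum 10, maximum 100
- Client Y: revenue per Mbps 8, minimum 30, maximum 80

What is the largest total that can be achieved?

Meeting every minimum uses 30+20+20+20+10+10+30 = 140 Mbps, leaving 310.
Highest revenue per Mbps first: Client T 27 > Client U 26 > Client X 25 > Client B 23 > Client F 16 > Client Y 8 > Client C 7.
Client T takes 90 more to reach its cap of 100 — 220 left.
Give Client U 130 more to hit its cap of 150 — 90 left.
Give Client X 70 more to hit its cap of 90 — 20 left.
Client B has room for 80 more but only 20 remain, so it gets 30.
Total = 16×30 + 25×90 + 26×150 + 7×20 + 23×30 + 27×100 + 8×30 = 10400.

10400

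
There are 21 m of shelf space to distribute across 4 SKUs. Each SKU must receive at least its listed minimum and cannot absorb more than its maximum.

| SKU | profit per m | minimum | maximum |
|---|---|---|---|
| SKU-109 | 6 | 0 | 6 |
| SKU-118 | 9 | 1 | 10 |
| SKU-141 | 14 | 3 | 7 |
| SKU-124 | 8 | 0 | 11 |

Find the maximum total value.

Meeting every minimum uses 0+1+3+0 = 4 m, leaving 17.
Highest profit per m first: SKU-141 14 > SKU-118 9 > SKU-124 8 > SKU-109 6.
Give SKU-141 4 more to hit its cap of 7 — 13 left.
Give SKU-118 9 more to hit its cap of 10 — 4 left.
Only 4 left; SKU-124 takes them to reach 4.
Total = 9×10 + 14×7 + 8×4 = 220.

220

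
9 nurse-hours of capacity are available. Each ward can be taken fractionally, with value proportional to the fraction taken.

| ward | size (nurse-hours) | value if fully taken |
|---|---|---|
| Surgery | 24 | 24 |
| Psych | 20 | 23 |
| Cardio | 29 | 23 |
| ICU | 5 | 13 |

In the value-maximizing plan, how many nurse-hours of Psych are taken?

4

Rank by value-to-size ratio: ICU 13/5≈2.6, Psych 23/20≈1.15, Surgery 24/24≈1, Cardio 23/29≈0.793.
Take all of ICU (5 nurse-hours, value 13) ; 4 nurse-hours left.
Only 4 nurse-hours remain; take 4/20 of Psych for value 23×4/20 = 4.6.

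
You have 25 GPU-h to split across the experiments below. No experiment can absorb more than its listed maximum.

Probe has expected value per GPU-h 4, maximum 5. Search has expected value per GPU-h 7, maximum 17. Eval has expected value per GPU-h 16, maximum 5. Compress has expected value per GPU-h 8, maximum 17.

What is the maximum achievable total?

Rank by expected value per GPU-h: Eval 16 > Compress 8 > Search 7 > Probe 4.
Eval: +5 to 5 (cap) ; 20 left.
Compress: +17 to 17 (cap) ; 3 left.
Only 3 left; Search takes them to reach 3.
Total = 7×3 + 16×5 + 8×17 = 237.

237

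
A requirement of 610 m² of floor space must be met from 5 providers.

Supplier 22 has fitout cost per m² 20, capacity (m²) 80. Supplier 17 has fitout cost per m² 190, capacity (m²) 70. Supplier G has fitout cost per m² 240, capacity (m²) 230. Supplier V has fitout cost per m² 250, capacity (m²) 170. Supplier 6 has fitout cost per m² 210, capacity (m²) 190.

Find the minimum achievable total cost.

Use providers in increasing cost order.
Supplier 22 (20): use full 80 ; 530 m² to go.
Supplier 17 at 190: take all 70 m² ; 460 still needed.
Take 190 from Supplier 6 at 210 ; need 270 more.
Take 230 from Supplier G at 240 ; need 40 more.
Supplier V at 250: take 40 of its 170 ; requirement met.
Cost = 80×20 + 70×190 + 190×210 + 230×240 + 40×250 = 120000.

120000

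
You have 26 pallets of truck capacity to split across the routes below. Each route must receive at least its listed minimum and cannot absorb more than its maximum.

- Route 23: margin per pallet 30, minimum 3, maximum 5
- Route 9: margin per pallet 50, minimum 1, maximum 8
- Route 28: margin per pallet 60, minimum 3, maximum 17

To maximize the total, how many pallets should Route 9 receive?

6

Meeting every minimum uses 3+1+3 = 7 pallets, leaving 19.
Highest margin per pallet first: Route 28 60 > Route 9 50 > Route 23 30.
Route 28 takes 14 more to reach its cap of 17 → 5 left.
Only 5 left; Route 9 takes them to reach 6.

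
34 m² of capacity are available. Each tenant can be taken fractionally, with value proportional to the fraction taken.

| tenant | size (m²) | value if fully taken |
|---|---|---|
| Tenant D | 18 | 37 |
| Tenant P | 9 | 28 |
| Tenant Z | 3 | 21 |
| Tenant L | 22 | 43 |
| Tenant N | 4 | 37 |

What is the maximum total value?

123

Sort by value density: Tenant N 37/4≈9.25, Tenant Z 21/3≈7, Tenant P 28/9≈3.11, Tenant D 37/18≈2.06, Tenant L 43/22≈1.95.
Take all of Tenant N (4 m², value 37) → 30 m² left.
Tenant Z: take in full, 3 m² for value 21 → 27 left.
Tenant P: take in full, 9 m² for value 28 → 18 left.
Tenant D: take in full, 18 m² for value 37 → 0 left.
Total value = 123.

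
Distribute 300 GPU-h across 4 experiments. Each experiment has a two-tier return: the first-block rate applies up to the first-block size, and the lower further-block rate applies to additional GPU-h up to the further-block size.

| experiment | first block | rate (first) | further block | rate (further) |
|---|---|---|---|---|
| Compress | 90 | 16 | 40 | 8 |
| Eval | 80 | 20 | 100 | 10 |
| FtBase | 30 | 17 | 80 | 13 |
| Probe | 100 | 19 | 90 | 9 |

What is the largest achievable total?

Treat each block as its own option and order by rate: Eval/T1 20 > Probe/T1 19 > FtBase/T1 17 > Compress/T1 16 > FtBase/T2 13 > Eval/T2 10 > Probe/T2 9 > Compress/T2 8.
Eval/T1 (20): +80 → 220 left.
Probe/T1 (19): +100 → 120 left.
FtBase T1 at 17: fill all 30 → 90 left.
Compress T1 at 16: fill all 90 → 0 left.
Total = 20×80 + 19×100 + 17×30 + 16×90 = 5450.

5450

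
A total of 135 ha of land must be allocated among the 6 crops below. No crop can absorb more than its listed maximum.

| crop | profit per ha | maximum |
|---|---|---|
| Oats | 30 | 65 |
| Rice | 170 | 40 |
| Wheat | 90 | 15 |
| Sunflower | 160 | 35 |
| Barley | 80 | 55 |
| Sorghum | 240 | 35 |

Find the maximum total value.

Order the crops by profit per ha: Sorghum 240 > Rice 170 > Sunflower 160 > Wheat 90 > Barley 80 > Oats 30.
Sorghum: +35 to 35 (cap) ; 100 left.
Rice: +40 to 40 (cap) ; 60 left.
Sunflower takes 35 to reach its cap of 35 ; 25 left.
Give Wheat 15 to hit its cap of 15 ; 10 left.
Only 10 left; Barley takes them to reach 10.
Total = 170×40 + 90×15 + 160×35 + 80×10 + 240×35 = 22950.

22950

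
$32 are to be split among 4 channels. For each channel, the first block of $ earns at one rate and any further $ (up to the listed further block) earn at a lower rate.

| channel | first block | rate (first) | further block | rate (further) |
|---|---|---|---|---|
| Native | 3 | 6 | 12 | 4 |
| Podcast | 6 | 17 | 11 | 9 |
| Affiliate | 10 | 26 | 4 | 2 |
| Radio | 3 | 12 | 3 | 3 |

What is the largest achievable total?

509

Rank every tier by rate: Affiliate/T1 26 > Podcast/T1 17 > Radio/T1 12 > Podcast/T2 9 > Native/T1 6 > Native/T2 4 > Radio/T2 3 > Affiliate/T2 2.
Affiliate/T1 (26): +10 ; 22 left.
Fill Podcast T1 block (6 at 17) ; 16 left.
Radio/T1 (12): +3 ; 13 left.
Fill Podcast T2 block (11 at 9) ; 2 left.
Native T1 at 6: only 2 left, fill 2.
Total = 26×10 + 17×6 + 12×3 + 9×11 + 6×2 = 509.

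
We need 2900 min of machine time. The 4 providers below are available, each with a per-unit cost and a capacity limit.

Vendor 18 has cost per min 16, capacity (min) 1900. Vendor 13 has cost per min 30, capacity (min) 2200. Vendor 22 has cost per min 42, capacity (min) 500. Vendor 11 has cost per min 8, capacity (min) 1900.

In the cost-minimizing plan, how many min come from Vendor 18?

Use providers in increasing cost order.
Take 1900 from Vendor 11 at 8 ; need 1000 more.
Vendor 18 at 16: take 1000 of its 1900 ; requirement met.
Vendor 13, Vendor 22: unused.

1000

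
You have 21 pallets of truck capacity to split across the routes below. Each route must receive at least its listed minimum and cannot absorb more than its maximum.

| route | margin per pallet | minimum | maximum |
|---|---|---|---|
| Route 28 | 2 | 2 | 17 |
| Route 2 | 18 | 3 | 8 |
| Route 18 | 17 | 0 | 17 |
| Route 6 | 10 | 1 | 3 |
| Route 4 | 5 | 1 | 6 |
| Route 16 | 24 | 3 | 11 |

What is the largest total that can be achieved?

Meeting every minimum uses 2+3+0+1+1+3 = 10 pallets, leaving 11.
Rank by margin per pallet: Route 16 24 > Route 2 18 > Route 18 17 > Route 6 10 > Route 4 5 > Route 28 2.
Route 16: +8 to 11 (cap) — 3 left.
Route 2 has room for 5 more but only 3 remain, so it gets 6.
Total = 2×2 + 18×6 + 10×1 + 5×1 + 24×11 = 391.

391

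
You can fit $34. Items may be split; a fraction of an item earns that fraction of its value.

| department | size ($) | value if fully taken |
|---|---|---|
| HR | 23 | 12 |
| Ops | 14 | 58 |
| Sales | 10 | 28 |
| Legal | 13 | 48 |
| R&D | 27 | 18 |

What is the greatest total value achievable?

Rank by value-to-size ratio: Ops 58/14≈4.14, Legal 48/13≈3.69, Sales 28/10≈2.8, R&D 18/27≈0.667, HR 12/23≈0.522.
All 14 $ of Ops fit (value 58) → 20 remain.
Legal: take in full, 13 $ for value 48 → 7 left.
Fill the last 7 $ with part of Sales: 7/10 of it earns 19.6.
Total value = 125.6.

125.6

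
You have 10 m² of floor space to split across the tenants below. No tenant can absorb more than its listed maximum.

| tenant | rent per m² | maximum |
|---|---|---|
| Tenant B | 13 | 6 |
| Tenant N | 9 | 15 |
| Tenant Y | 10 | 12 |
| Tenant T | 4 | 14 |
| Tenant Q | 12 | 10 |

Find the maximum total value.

Order the tenants by rent per m²: Tenant B 13 > Tenant Q 12 > Tenant Y 10 > Tenant N 9 > Tenant T 4.
Tenant B: +6 to 6 (cap) — 4 left.
Tenant Q: +4 (room for 10) → 4. Pool exhausted.
Total = 13×6 + 12×4 = 126.

126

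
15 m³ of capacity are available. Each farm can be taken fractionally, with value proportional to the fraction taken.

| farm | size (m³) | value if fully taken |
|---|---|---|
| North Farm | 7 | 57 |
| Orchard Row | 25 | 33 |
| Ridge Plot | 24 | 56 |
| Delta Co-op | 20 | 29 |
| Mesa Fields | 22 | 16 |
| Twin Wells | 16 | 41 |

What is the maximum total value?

77.5

Rank by value-to-size ratio: North Farm 57/7≈8.14, Twin Wells 41/16≈2.56, Ridge Plot 56/24≈2.33, Delta Co-op 29/20≈1.45, Orchard Row 33/25≈1.32, Mesa Fields 16/22≈0.727.
North Farm: take in full, 7 m³ for value 57 — 8 left.
8 m³ left: a 8/16 share of Twin Wells gives 41×8/16 = 20.5.
Total value = 77.5.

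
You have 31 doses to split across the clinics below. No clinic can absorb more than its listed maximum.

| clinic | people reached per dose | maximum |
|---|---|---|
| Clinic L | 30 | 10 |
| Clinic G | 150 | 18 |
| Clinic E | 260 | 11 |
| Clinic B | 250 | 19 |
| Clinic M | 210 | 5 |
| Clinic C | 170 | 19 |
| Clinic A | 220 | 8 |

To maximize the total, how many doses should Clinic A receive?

1

Rank by people reached per dose: Clinic E 260 > Clinic B 250 > Clinic A 220 > Clinic M 210 > Clinic C 170 > Clinic G 150 > Clinic L 30.
Clinic E: +11 to 11 (cap) → 20 left.
Clinic B takes 19 to reach its cap of 19 → 1 left.
Clinic A: +1 (room for 8) → 1. Pool exhausted.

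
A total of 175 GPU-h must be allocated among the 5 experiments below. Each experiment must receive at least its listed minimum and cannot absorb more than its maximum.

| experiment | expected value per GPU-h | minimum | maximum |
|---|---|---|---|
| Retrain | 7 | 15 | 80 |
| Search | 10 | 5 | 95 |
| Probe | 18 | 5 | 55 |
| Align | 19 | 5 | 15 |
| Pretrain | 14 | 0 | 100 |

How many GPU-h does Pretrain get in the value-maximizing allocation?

85

Meeting every minimum uses 15+5+5+5+0 = 30 GPU-h, leaving 145.
Rank by expected value per GPU-h: Align 19 > Probe 18 > Pretrain 14 > Search 10 > Retrain 7.
Give Align 10 more to hit its cap of 15 → 135 left.
Probe takes 50 more to reach its cap of 55 → 85 left.
Pretrain: +85 (room for 100) → 85. Pool exhausted.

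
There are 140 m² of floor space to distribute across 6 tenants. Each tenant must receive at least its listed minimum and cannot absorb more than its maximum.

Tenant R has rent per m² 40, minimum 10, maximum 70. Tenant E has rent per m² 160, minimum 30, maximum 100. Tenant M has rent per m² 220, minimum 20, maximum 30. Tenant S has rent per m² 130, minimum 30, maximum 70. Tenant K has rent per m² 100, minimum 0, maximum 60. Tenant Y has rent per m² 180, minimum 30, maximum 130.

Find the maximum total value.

22900

Meeting every minimum uses 10+30+20+30+0+30 = 120 m², leaving 20.
Highest rent per m² first: Tenant M 220 > Tenant Y 180 > Tenant E 160 > Tenant S 130 > Tenant K 100 > Tenant R 40.
Give Tenant M 10 more to hit its cap of 30 → 10 left.
Tenant Y has room for 100 more but only 10 remain, so it gets 40.
Total = 40×10 + 160×30 + 220×30 + 130×30 + 180×40 = 22900.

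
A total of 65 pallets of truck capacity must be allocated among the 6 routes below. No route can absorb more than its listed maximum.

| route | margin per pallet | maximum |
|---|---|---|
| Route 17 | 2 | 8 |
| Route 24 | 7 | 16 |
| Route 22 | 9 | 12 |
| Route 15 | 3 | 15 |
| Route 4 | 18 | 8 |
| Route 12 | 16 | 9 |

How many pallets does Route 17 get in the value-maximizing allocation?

5

Rank by margin per pallet: Route 4 18 > Route 12 16 > Route 22 9 > Route 24 7 > Route 15 3 > Route 17 2.
Route 4 takes 8 to reach its cap of 8 — 57 left.
Give Route 12 9 to hit its cap of 9 — 48 left.
Route 22: +12 to 12 (cap) — 36 left.
Route 24 takes 16 to reach its cap of 16 — 20 left.
Route 15: +15 to 15 (cap) — 5 left.
Route 17: +5 (room for 8) → 5. Pool exhausted.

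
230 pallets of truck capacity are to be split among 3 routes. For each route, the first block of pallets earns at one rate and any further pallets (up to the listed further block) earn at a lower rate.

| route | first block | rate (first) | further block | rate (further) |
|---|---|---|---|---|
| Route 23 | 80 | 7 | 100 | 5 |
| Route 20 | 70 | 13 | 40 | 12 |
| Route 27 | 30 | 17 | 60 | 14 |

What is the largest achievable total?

2950

Rank every tier by rate: Route 27/first 17 > Route 27/second 14 > Route 20/first 13 > Route 20/second 12 > Route 23/first 7 > Route 23/second 5.
Fill Route 27 first block (30 at 17) ; 200 left.
Route 27/second (14): +60 ; 140 left.
Route 20/first (13): +70 ; 70 left.
Fill Route 20 second block (40 at 12) ; 30 left.
Route 23/first: +30 of 80 at 7; pool empty.
Total = 17×30 + 14×60 + 13×70 + 12×40 + 7×30 = 2950.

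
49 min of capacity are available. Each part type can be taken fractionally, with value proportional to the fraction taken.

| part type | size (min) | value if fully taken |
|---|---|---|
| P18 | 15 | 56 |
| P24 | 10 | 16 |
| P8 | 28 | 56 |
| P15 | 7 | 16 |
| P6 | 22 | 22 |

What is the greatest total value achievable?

126

Sort by value density: P18 56/15≈3.73, P15 16/7≈2.29, P8 56/28≈2, P24 16/10≈1.6, P6 22/22≈1.
P18: take in full, 15 min for value 56 → 34 left.
P15: take in full, 7 min for value 16 → 27 left.
Fill the last 27 min with part of P8: 27/28 of it earns 54.
Total value = 126.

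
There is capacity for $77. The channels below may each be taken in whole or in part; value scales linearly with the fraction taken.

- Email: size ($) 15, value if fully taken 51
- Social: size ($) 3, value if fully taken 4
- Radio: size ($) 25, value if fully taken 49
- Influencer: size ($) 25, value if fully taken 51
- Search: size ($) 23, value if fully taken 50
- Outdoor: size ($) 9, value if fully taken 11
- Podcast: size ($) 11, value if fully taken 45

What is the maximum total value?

202.88

Sort by value density: Podcast 45/11≈4.09, Email 51/15≈3.4, Search 50/23≈2.17, Influencer 51/25≈2.04, Radio 49/25≈1.96, Social 4/3≈1.33, Outdoor 11/9≈1.22.
Podcast: take in full, 11 $ for value 45 → 66 left.
Take all of Email (15 $, value 51) → 51 $ left.
All 23 $ of Search fit (value 50) → 28 remain.
Influencer: take in full, 25 $ for value 51 → 3 left.
Fill the last 3 $ with part of Radio: 3/25 of it earns 5.88.
Total value = 202.88.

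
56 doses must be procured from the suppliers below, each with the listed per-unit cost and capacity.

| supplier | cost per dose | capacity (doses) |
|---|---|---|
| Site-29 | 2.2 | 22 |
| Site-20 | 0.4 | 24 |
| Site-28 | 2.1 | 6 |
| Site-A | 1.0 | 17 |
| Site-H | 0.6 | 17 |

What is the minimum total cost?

Use suppliers in increasing cost order.
Take 24 from Site-20 at 0.4 ; need 32 more.
Site-H (0.6): use full 17 ; 15 doses to go.
Take 15 from Site-A at 1.0 to finish.
Site-28, Site-29: unused.
Cost = 24×0.4 + 17×0.6 + 15×1.0 = 34.8.

34.8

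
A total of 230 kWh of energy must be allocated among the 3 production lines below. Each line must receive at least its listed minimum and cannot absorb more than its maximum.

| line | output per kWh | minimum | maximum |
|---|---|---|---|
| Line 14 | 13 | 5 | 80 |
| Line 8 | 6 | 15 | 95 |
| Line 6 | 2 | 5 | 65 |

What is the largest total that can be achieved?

Meeting every minimum uses 5+15+5 = 25 kWh, leaving 205.
Order the production lines by output per kWh: Line 14 13 > Line 8 6 > Line 6 2.
Line 14: +75 to 80 (cap) → 130 left.
Line 8 takes 80 more to reach its cap of 95 → 50 left.
Line 6 has room for 60 more but only 50 remain, so it gets 55.
Total = 13×80 + 6×95 + 2×55 = 1720.

1720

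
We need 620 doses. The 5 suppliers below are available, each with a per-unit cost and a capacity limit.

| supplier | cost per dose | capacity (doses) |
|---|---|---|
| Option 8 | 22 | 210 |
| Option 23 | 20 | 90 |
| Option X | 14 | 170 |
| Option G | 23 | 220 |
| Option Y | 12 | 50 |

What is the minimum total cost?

11700

Cheapest first:
Take 50 from Option Y at 12 → need 570 more.
Option X at 14: take all 170 doses → 400 still needed.
Option 23 at 20: take all 90 doses → 310 still needed.
Take 210 from Option 8 at 22 → need 100 more.
Option G (23): take the remaining 100 → done.
Cost = 50×12 + 170×14 + 90×20 + 210×22 + 100×23 = 11700.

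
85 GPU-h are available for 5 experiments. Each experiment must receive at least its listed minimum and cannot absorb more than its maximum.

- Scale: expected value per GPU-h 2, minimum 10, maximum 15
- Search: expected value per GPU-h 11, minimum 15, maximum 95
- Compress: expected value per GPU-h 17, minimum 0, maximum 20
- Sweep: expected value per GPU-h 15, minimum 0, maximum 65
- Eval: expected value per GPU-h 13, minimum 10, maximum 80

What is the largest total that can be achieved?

1105

Meeting every minimum uses 10+15+0+0+10 = 35 GPU-h, leaving 50.
Highest expected value per GPU-h first: Compress 17 > Sweep 15 > Eval 13 > Search 11 > Scale 2.
Compress: +20 to 20 (cap) — 30 left.
Only 30 left; Sweep takes them to reach 30.
Total = 2×10 + 11×15 + 17×20 + 15×30 + 13×10 = 1105.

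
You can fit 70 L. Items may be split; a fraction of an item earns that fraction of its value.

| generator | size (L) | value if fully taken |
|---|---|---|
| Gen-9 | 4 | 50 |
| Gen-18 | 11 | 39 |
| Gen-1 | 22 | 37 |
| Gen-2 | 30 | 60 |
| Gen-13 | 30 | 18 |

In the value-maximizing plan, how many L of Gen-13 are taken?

3

Rank by value-to-size ratio: Gen-9 50/4≈12.5, Gen-18 39/11≈3.55, Gen-2 60/30≈2, Gen-1 37/22≈1.68, Gen-13 18/30≈0.6.
Gen-9: take in full, 4 L for value 50 ; 66 left.
Gen-18: take in full, 11 L for value 39 ; 55 left.
Take all of Gen-2 (30 L, value 60) ; 25 L left.
Gen-1: take in full, 22 L for value 37 ; 3 left.
3 L left: a 3/30 share of Gen-13 gives 18×3/30 = 1.8.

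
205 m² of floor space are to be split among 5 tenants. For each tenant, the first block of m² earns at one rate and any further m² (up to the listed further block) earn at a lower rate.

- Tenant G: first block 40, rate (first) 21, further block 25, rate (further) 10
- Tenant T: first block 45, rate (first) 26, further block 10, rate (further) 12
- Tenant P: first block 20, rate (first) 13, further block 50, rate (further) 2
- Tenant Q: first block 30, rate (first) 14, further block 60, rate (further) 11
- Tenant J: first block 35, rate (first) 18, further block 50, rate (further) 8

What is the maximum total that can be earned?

Rank every tier by rate: Tenant T/tier1 26 > Tenant G/tier1 21 > Tenant J/tier1 18 > Tenant Q/tier1 14 > Tenant P/tier1 13 > Tenant T/tier2 12 > Tenant Q/tier2 11 > Tenant G/tier2 10 > Tenant J/tier2 8 > Tenant P/tier2 2.
Fill Tenant T tier1 block (45 at 26) → 160 left.
Fill Tenant G tier1 block (40 at 21) → 120 left.
Fill Tenant J tier1 block (35 at 18) → 85 left.
Fill Tenant Q tier1 block (30 at 14) → 55 left.
Fill Tenant P tier1 block (20 at 13) → 35 left.
Tenant T tier2 at 12: fill all 10 → 25 left.
25 remain; put them into Tenant Q tier2 at 11.
Total = 26×45 + 21×40 + 18×35 + 14×30 + 13×20 + 12×10 + 11×25 = 3715.

3715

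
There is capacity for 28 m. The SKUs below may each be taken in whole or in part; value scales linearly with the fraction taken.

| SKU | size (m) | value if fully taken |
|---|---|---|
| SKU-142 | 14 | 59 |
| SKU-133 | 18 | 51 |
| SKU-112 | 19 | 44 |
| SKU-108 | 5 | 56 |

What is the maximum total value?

140.5

Sort by value density: SKU-108 56/5≈11.2, SKU-142 59/14≈4.21, SKU-133 51/18≈2.83, SKU-112 44/19≈2.32.
All 5 m of SKU-108 fit (value 56) — 23 remain.
Take all of SKU-142 (14 m, value 59) — 9 m left.
Only 9 m remain; take 9/18 of SKU-133 for value 51×9/18 = 25.5.
Total value = 140.5.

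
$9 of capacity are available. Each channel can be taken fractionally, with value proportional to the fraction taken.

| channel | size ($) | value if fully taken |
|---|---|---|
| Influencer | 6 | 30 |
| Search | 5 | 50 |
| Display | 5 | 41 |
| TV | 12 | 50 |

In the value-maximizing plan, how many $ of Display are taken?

4

Best value per unit of size first: Search 50/5≈10, Display 41/5≈8.2, Influencer 30/6≈5, TV 50/12≈4.17.
All 5 $ of Search fit (value 50) ; 4 remain.
Fill the last 4 $ with part of Display: 4/5 of it earns 32.8.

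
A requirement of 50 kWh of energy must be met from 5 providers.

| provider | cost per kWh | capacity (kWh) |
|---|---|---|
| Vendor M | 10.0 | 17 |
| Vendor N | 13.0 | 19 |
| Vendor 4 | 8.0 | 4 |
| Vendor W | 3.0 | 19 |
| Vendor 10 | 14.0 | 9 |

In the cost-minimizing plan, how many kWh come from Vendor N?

10

Use providers in increasing cost order.
Vendor W (3.0): use full 19 → 31 kWh to go.
Vendor 4 at 8.0: take all 4 kWh → 27 still needed.
Vendor M at 10.0: take all 17 kWh → 10 still needed.
Take 10 from Vendor N at 13.0 to finish.
Vendor 10: unused.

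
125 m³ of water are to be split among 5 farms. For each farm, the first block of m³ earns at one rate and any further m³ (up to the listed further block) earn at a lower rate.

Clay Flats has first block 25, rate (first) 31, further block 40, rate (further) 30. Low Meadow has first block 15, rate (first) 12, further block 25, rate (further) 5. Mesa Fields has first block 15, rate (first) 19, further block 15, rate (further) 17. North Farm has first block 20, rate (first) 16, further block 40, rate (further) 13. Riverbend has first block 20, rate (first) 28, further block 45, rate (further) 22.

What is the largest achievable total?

Order all 10 blocks by rate: Clay Flats/T1 31 > Clay Flats/T2 30 > Riverbend/T1 28 > Riverbend/T2 22 > Mesa Fields/T1 19 > Mesa Fields/T2 17 > North Farm/T1 16 > North Farm/T2 13 > Low Meadow/T1 12 > Low Meadow/T2 5.
Clay Flats T1 at 31: fill all 25 — 100 left.
Clay Flats T2 at 30: fill all 40 — 60 left.
Riverbend/T1 (28): +20 — 40 left.
40 remain; put them into Riverbend T2 at 22.
Total = 31×25 + 30×40 + 28×20 + 22×40 = 3415.

3415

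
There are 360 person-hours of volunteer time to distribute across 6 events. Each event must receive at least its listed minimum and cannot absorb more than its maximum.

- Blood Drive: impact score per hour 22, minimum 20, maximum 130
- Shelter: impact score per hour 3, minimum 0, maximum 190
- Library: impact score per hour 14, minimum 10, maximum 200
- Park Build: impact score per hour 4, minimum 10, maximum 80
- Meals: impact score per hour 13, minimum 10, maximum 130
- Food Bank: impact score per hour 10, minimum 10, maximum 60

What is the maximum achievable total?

5930

Meeting every minimum uses 20+0+10+10+10+10 = 60 person-hours, leaving 300.
Highest impact score per hour first: Blood Drive 22 > Library 14 > Meals 13 > Food Bank 10 > Park Build 4 > Shelter 3.
Blood Drive takes 110 more to reach its cap of 130 ; 190 left.
Give Library 190 more to hit its cap of 200 ; 0 left.
Total = 22×130 + 14×200 + 4×10 + 13×10 + 10×10 = 5930.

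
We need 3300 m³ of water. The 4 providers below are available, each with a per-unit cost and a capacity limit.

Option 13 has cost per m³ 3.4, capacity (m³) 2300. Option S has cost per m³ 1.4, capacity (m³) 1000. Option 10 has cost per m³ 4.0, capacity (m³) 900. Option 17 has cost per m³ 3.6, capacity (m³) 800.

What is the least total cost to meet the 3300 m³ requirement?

9220

Cheapest first:
Option S (1.4): use full 1000 — 2300 m³ to go.
Option 13 (3.4): use full 2300 — 0 m³ to go.
Option 17, Option 10: unused.
Cost = 1000×1.4 + 2300×3.4 = 9220.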